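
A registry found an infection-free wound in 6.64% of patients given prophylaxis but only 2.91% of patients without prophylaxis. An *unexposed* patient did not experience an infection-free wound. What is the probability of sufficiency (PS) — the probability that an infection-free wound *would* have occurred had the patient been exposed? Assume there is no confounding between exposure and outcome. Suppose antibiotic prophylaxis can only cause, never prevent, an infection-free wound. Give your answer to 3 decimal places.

p₁ = 0.0664, p₀ = 0.0291.
Under exogeneity and monotonicity, PS = (p₁ − p₀) / (1 − p₀).
PS = (0.0664 − 0.0291) / (1 − 0.0291) = 0.0373 / 0.9709 ≈ 0.0384

PS ≈ 0.038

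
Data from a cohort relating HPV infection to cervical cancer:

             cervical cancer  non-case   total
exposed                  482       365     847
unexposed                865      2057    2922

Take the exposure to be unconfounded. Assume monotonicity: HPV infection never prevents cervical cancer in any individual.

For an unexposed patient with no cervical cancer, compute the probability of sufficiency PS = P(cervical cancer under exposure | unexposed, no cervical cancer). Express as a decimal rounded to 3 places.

p₁ = P(outcome | exposed) = 482/847 = 0.56907
p₀ = P(outcome | unexposed) = 865/2922 = 0.29603
Under exogeneity and monotonicity, PS = (p₁ − p₀)/(1 − p₀).
PS = (0.56907 − 0.29603) / 0.70397 ≈ 0.3879

PS ≈ 0.388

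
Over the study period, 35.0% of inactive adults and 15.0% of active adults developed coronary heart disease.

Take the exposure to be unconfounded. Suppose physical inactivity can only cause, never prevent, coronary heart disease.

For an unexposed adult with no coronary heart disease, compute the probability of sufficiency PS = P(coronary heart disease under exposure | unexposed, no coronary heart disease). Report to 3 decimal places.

p₁ = 0.35, p₀ = 0.15.
Under exogeneity and monotonicity, PS = (p₁ − p₀) / (1 − p₀).
PS = (0.35 − 0.15) / (1 − 0.15) = 0.2 / 0.85 ≈ 0.2353

PS ≈ 0.235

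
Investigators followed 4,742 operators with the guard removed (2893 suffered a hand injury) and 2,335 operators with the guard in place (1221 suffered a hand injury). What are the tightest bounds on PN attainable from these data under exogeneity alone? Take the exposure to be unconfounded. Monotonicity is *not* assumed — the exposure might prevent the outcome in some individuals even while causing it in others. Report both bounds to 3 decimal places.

p₁ = P(outcome | exposed) = 2893/4742 = 0.61008
p₀ = P(outcome | unexposed) = 1221/2335 = 0.52291
Under exogeneity alone the bounds on PN are max{0,(p₁−p₀)/p₁} ≤ PN ≤ min{1,(1−p₀)/p₁}.
  lower = (p₁ − p₀)/p₁ = 0.087168 / 0.61008 ≈ 0.1429
  upper = min{1, (1 − p₀)/p₁} = 0.47709 / 0.61008 ≈ 0.7820

0.143 ≤ PN ≤ 0.782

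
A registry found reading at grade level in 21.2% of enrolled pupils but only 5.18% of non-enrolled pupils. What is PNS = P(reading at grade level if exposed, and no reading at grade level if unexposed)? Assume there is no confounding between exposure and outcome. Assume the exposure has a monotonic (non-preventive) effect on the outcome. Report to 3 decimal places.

PNS ≈ 0.160

p₁ = 0.212, p₀ = 0.0518.
Under exogeneity and monotonicity, PNS = p₁ − p₀.
PNS = 0.212 − 0.0518 = 0.1602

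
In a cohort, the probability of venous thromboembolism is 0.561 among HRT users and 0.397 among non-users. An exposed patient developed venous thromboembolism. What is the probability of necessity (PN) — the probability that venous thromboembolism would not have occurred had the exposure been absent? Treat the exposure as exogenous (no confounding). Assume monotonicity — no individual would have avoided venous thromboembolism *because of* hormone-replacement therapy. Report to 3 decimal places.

PN ≈ 0.292

Let p₁ = 0.561, p₀ = 0.397.
Under exogeneity and monotonicity, PN = (p₁ − p₀) / p₁.
PN = (0.561 − 0.397) / 0.561 = 0.164 / 0.561 ≈ 0.2923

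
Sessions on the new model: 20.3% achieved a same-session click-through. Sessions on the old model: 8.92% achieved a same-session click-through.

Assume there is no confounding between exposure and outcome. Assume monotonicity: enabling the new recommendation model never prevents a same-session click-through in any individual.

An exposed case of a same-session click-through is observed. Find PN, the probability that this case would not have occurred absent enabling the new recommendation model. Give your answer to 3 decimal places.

PN ≈ 0.561

p₁ = 0.203, p₀ = 0.0892.
Under exogeneity and monotonicity, PN = (p₁ − p₀) / p₁.
PN = (0.203 − 0.0892) / 0.203 = 0.1138 / 0.203 ≈ 0.5606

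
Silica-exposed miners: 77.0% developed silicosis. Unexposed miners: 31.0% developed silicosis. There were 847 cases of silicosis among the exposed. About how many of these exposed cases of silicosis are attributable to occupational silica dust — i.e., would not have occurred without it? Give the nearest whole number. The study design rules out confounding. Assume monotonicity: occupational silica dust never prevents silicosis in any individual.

p₁ = 0.77, p₀ = 0.31.
PN = (p₁ − p₀)/p₁ = (0.77 − 0.31) / 0.77 ≈ 0.59740.
Attributable cases ≈ PN × (exposed cases) = 0.59740 × 847 ≈ 506.00.

about 506 cases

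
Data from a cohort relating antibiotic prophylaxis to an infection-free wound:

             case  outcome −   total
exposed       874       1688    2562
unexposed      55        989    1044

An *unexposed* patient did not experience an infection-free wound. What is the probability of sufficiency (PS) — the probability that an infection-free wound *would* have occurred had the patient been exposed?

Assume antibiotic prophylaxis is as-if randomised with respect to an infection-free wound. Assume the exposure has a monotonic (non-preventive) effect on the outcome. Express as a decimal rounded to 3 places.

p₁ = P(outcome | exposed) = 874/2562 = 0.34114
p₀ = P(outcome | unexposed) = 55/1044 = 0.052682
Under exogeneity and monotonicity, PS = (p₁ − p₀) / (1 − p₀).
PS = (0.34114 − 0.052682) / (1 − 0.052682) = 0.28846 / 0.94732 ≈ 0.3045

PS ≈ 0.304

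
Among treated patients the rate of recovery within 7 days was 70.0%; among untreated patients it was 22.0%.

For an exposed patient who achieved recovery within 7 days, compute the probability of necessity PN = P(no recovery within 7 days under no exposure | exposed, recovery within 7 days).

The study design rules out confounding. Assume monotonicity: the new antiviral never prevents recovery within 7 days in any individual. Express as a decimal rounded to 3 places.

p₁ = 0.7, p₀ = 0.22.
Under exogeneity and monotonicity, PN = (p₁ − p₀) / p₁.
PN = (0.7 − 0.22) / 0.7 = 0.48 / 0.7 ≈ 0.6857

PN ≈ 0.686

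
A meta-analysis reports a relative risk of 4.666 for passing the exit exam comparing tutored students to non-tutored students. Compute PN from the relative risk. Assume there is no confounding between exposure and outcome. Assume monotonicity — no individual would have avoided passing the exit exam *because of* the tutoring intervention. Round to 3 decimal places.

PN ≈ 0.786

Under exogeneity and monotonicity, PN = (RR − 1) / RR = 1 − 1/RR.
PN = (4.666 − 1) / 4.666 = 3.666 / 4.666 ≈ 0.7857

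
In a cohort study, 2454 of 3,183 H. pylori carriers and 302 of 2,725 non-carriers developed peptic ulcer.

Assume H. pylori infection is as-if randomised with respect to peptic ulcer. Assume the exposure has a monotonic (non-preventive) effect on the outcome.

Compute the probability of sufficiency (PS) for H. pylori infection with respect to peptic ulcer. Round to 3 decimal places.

PS ≈ 0.742

p₁ = P(outcome | exposed) = 2454/3183 = 0.77097
p₀ = P(outcome | unexposed) = 302/2725 = 0.11083
Under exogeneity and monotonicity, PS = (p₁ − p₀) / (1 − p₀).
PS = (0.77097 − 0.11083) / (1 − 0.11083) = 0.66015 / 0.88917 ≈ 0.7424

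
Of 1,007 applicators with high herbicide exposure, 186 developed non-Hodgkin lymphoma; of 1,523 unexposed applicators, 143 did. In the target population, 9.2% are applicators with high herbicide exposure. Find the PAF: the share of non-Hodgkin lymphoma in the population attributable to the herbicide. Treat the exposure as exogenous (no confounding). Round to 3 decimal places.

p₁ = P(outcome | exposed) = 186/1007 = 0.18471
p₀ = P(outcome | unexposed) = 143/1523 = 0.093894
Overall risk P(Y=1) = π·p₁ + (1−π)·p₀ = 0.092×0.18471 + 0.908×0.093894 = 0.10225.
Under exogeneity, PAF = [P(Y=1) − p₀] / P(Y=1).
PAF = (0.10225 − 0.093894) / 0.10225 ≈ 0.0817

PAF ≈ 0.082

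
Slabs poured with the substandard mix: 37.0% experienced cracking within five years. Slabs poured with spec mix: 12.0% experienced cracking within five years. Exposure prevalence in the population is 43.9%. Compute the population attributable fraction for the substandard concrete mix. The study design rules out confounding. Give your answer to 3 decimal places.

p₁ = 0.37, p₀ = 0.12.
Overall risk P(Y=1) = π·p₁ + (1−π)·p₀ = 0.439×0.37 + 0.561×0.12 = 0.22975.
Under exogeneity, PAF = [P(Y=1) − p₀] / P(Y=1).
PAF = (0.22975 − 0.12) / 0.22975 ≈ 0.4777

PAF ≈ 0.478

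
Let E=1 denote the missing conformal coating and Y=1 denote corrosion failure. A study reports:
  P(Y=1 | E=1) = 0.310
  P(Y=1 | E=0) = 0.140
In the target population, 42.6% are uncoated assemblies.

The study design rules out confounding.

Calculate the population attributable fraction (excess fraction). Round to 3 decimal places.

PAF ≈ 0.341

Let p₁ = 0.31, p₀ = 0.14.
Overall risk P(Y=1) = π·p₁ + (1−π)·p₀ = 0.426×0.31 + 0.574×0.14 = 0.21242.
Under exogeneity, PAF = [P(Y=1) − p₀] / P(Y=1).
PAF = (0.21242 − 0.14) / 0.21242 ≈ 0.3409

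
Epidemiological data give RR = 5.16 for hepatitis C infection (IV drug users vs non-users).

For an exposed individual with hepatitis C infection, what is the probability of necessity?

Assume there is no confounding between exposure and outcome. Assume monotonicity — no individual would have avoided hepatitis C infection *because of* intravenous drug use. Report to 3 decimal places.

PN ≈ 0.806

Under exogeneity and monotonicity, PN = (RR − 1) / RR = 1 − 1/RR.
PN = (5.16 − 1) / 5.16 = 4.16 / 5.16 ≈ 0.8062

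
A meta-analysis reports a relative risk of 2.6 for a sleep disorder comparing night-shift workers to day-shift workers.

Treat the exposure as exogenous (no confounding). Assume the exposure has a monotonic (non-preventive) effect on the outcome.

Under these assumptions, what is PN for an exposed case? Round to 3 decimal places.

Under exogeneity and monotonicity, PN = (RR − 1) / RR = 1 − 1/RR.
PN = (2.6 − 1) / 2.6 = 1.6 / 2.6 ≈ 0.6154

PN ≈ 0.615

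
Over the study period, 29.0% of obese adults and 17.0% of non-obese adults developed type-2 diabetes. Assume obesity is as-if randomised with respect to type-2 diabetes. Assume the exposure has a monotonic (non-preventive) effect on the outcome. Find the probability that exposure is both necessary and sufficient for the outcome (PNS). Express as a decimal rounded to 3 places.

PNS ≈ 0.120

p₁ = 0.29, p₀ = 0.17.
Under exogeneity and monotonicity, PNS = p₁ − p₀.
PNS = 0.29 − 0.17 = 0.12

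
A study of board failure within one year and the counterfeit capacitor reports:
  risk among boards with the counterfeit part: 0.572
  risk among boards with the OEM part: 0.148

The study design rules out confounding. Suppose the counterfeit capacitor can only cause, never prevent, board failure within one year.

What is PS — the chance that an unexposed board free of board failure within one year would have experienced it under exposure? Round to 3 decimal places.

PS ≈ 0.498

Let p₁ = 0.572, p₀ = 0.148.
Under exogeneity and monotonicity, PS = (p₁ − p₀) / (1 − p₀).
PS = (0.572 − 0.148) / (1 − 0.148) = 0.424 / 0.852 ≈ 0.4977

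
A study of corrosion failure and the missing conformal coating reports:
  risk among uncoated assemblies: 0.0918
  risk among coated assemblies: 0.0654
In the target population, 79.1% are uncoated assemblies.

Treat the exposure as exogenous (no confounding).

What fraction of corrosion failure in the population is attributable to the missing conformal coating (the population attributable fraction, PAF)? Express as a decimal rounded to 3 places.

Let p₁ = 0.0918, p₀ = 0.0654.
Overall risk P(Y=1) = π·p₁ + (1−π)·p₀ = 0.791×0.0918 + 0.209×0.0654 = 0.086282.
Under exogeneity, PAF = [P(Y=1) − p₀] / P(Y=1).
PAF = (0.086282 − 0.0654) / 0.086282 ≈ 0.2420

PAF ≈ 0.242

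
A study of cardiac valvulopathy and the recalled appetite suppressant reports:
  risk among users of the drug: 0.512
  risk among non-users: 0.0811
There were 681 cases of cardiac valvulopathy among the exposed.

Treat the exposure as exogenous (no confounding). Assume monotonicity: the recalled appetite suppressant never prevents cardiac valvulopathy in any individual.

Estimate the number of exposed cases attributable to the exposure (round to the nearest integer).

about 573 cases

Let p₁ = 0.512, p₀ = 0.0811.
PN = (p₁ − p₀)/p₁ = (0.512 − 0.0811) / 0.512 ≈ 0.84160.
Attributable cases ≈ PN × (exposed cases) = 0.84160 × 681 ≈ 573.13.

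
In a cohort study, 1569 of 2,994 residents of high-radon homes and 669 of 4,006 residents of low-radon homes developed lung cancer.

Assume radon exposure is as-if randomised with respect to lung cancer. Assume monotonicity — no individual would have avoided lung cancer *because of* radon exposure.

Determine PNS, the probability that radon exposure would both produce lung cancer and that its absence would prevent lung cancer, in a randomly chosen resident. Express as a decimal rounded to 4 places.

p₁ = P(outcome | exposed) = 1569/2994 = 0.52405
p₀ = P(outcome | unexposed) = 669/4006 = 0.167
Under exogeneity and monotonicity, PNS = p₁ − p₀.
PNS = 0.52405 − 0.167 = 0.35705

PNS ≈ 0.3570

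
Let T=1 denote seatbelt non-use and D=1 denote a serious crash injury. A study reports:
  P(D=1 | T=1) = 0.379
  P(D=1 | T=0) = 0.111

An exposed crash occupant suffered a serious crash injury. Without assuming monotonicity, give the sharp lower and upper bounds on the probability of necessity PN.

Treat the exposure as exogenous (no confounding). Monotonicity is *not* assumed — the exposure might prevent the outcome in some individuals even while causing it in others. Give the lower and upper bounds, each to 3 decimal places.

0.707 ≤ PN ≤ 1.000

Let p₁ = 0.379, p₀ = 0.111.
Under exogeneity alone the bounds on PN are max{0,(p₁−p₀)/p₁} ≤ PN ≤ min{1,(1−p₀)/p₁}.
  lower = (p₁ − p₀)/p₁ = 0.268 / 0.379 ≈ 0.7071
  upper = min{1, (1 − p₀)/p₁} = 0.889 / 0.379 ≈ 2.3456 → capped at 1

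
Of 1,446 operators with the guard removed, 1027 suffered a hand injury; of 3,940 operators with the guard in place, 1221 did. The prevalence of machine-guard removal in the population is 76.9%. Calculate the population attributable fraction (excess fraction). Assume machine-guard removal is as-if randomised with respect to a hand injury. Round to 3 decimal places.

p₁ = P(outcome | exposed) = 1027/1446 = 0.71024
p₀ = P(outcome | unexposed) = 1221/3940 = 0.3099
Overall risk P(Y=1) = π·p₁ + (1−π)·p₀ = 0.769×0.71024 + 0.231×0.3099 = 0.61776.
Under exogeneity, PAF = [P(Y=1) − p₀] / P(Y=1).
PAF = (0.61776 − 0.3099) / 0.61776 ≈ 0.4983

PAF ≈ 0.498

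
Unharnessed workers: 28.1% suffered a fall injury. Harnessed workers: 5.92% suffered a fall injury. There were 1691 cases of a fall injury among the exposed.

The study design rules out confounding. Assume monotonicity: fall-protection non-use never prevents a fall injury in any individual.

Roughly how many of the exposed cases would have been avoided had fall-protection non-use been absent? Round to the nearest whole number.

about 1335 cases

p₁ = 0.281, p₀ = 0.0592.
PN = (p₁ − p₀)/p₁ = (0.281 − 0.0592) / 0.281 ≈ 0.78932.
Attributable cases ≈ PN × (exposed cases) = 0.78932 × 1691 ≈ 1334.75.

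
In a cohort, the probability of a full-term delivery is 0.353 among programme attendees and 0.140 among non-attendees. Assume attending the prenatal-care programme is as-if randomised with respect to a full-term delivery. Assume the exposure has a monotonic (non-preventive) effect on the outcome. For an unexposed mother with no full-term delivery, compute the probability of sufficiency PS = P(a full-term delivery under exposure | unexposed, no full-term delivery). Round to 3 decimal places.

PS ≈ 0.248

Let p₁ = 0.353, p₀ = 0.14.
Under exogeneity and monotonicity, PS = (p₁ − p₀) / (1 − p₀).
PS = (0.353 − 0.14) / (1 − 0.14) = 0.213 / 0.86 ≈ 0.2477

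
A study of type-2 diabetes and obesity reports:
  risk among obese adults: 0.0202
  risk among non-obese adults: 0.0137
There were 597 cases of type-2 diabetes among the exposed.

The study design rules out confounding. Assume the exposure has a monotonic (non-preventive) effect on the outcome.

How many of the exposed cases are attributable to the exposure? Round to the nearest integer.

about 192 cases

Let p₁ = 0.0202, p₀ = 0.0137.
PN = (p₁ − p₀)/p₁ = (0.0202 − 0.0137) / 0.0202 ≈ 0.32178.
Attributable cases ≈ PN × (exposed cases) = 0.32178 × 597 ≈ 192.10.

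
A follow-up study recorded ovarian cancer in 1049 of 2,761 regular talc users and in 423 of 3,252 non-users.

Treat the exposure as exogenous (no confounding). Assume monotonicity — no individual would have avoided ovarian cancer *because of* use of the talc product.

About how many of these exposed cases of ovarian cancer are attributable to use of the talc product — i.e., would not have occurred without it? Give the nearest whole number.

p₁ = P(outcome | exposed) = 1049/2761 = 0.37993
p₀ = P(outcome | unexposed) = 423/3252 = 0.13007
PN = (p₁ − p₀)/p₁ = (0.37993 − 0.13007) / 0.37993 ≈ 0.65764.
Attributable cases ≈ PN × (exposed cases) = 0.65764 × 1049 ≈ 689.87.

about 690 cases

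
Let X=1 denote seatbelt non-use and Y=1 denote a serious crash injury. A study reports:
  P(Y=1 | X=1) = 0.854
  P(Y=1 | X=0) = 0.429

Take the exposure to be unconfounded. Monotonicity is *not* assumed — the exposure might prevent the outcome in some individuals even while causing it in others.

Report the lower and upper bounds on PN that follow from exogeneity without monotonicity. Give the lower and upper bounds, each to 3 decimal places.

0.498 ≤ PN ≤ 0.669

Let p₁ = 0.854, p₀ = 0.429.
Under exogeneity alone the bounds on PN are max{0,(p₁−p₀)/p₁} ≤ PN ≤ min{1,(1−p₀)/p₁}.
  lower = (p₁ − p₀)/p₁ = 0.425 / 0.854 ≈ 0.4977
  upper = min{1, (1 − p₀)/p₁} = 0.571 / 0.854 ≈ 0.6686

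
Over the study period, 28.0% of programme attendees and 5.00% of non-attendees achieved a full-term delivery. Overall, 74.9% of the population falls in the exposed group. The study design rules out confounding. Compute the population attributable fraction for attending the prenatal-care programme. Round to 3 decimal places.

PAF ≈ 0.775

p₁ = 0.28, p₀ = 0.05.
Overall risk P(Y=1) = π·p₁ + (1−π)·p₀ = 0.749×0.28 + 0.251×0.05 = 0.22227.
Under exogeneity, PAF = [P(Y=1) − p₀] / P(Y=1).
PAF = (0.22227 − 0.05) / 0.22227 ≈ 0.7750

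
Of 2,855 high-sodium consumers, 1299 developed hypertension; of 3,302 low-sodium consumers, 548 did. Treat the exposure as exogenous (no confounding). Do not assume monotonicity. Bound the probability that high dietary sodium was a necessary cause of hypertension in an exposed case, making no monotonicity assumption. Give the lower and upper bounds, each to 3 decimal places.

p₁ = P(outcome | exposed) = 1299/2855 = 0.45499
p₀ = P(outcome | unexposed) = 548/3302 = 0.16596
Under exogeneity alone the bounds on PN are max{0,(p₁−p₀)/p₁} ≤ PN ≤ min{1,(1−p₀)/p₁}.
  lower = (p₁ − p₀)/p₁ = 0.28903 / 0.45499 ≈ 0.6352
  upper = min{1, (1 − p₀)/p₁} = 0.83404 / 0.45499 ≈ 1.8331 → capped at 1

0.635 ≤ PN ≤ 1.000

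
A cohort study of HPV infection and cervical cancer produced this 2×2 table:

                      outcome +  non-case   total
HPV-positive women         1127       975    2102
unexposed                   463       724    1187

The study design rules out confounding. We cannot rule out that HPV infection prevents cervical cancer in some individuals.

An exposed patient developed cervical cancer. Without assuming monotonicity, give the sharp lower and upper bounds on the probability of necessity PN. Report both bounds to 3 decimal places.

p₁ = P(outcome | exposed) = 1127/2102 = 0.53616
p₀ = P(outcome | unexposed) = 463/1187 = 0.39006
Under exogeneity alone the bounds on PN are max{0,(p₁−p₀)/p₁} ≤ PN ≤ min{1,(1−p₀)/p₁}.
  lower = (p₁ − p₀)/p₁ = 0.1461 / 0.53616 ≈ 0.2725
  upper = min{1, (1 − p₀)/p₁} = 0.60994 / 0.53616 ≈ 1.1376 → capped at 1

0.272 ≤ PN ≤ 1.000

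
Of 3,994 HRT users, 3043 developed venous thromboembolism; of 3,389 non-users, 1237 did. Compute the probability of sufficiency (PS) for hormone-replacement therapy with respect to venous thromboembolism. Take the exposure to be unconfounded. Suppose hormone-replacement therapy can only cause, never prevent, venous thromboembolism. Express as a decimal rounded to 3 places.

PS ≈ 0.625

p₁ = P(outcome | exposed) = 3043/3994 = 0.76189
p₀ = P(outcome | unexposed) = 1237/3389 = 0.365
Under exogeneity and monotonicity, PS = (p₁ − p₀) / (1 − p₀).
PS = (0.76189 − 0.365) / (1 − 0.365) = 0.39689 / 0.635 ≈ 0.6250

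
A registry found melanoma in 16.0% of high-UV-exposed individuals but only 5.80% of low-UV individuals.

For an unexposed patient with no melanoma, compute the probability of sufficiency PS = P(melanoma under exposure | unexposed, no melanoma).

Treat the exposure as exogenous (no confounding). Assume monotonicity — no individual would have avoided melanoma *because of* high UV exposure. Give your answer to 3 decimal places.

PS ≈ 0.108

p₁ = 0.16, p₀ = 0.058.
Under exogeneity and monotonicity, PS = (p₁ − p₀) / (1 − p₀).
PS = (0.16 − 0.058) / (1 − 0.058) = 0.102 / 0.942 ≈ 0.1083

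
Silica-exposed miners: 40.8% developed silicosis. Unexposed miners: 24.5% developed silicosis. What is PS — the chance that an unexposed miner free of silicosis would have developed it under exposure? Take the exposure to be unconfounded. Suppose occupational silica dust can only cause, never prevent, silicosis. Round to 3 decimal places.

p₁ = 0.408, p₀ = 0.245.
Under exogeneity and monotonicity, PS = (p₁ − p₀) / (1 − p₀).
PS = (0.408 − 0.245) / (1 − 0.245) = 0.163 / 0.755 ≈ 0.2159

PS ≈ 0.216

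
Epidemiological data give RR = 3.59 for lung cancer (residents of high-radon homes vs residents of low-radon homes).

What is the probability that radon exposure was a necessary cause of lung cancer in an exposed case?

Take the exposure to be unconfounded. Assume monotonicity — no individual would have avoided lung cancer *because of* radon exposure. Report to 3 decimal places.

PN ≈ 0.721

Under exogeneity and monotonicity, PN = (RR − 1) / RR = 1 − 1/RR.
PN = (3.59 − 1) / 3.59 = 2.59 / 3.59 ≈ 0.7214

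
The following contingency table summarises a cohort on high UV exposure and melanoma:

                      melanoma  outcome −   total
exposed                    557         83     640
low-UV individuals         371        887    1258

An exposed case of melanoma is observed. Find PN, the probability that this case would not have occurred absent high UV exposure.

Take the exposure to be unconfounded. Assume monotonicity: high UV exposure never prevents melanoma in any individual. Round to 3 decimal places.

p₁ = P(outcome | exposed) = 557/640 = 0.87031
p₀ = P(outcome | unexposed) = 371/1258 = 0.29491
Under exogeneity and monotonicity, PN = (p₁ − p₀)/p₁.
PN = (0.87031 − 0.29491) / 0.87031 ≈ 0.6611

PN ≈ 0.661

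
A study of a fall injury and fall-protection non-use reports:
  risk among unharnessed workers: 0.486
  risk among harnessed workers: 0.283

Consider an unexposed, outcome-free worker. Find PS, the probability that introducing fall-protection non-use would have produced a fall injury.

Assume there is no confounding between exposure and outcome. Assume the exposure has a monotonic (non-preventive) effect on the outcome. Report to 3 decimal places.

PS ≈ 0.283

Let p₁ = 0.486, p₀ = 0.283.
Under exogeneity and monotonicity, PS = (p₁ − p₀) / (1 − p₀).
PS = (0.486 − 0.283) / (1 − 0.283) = 0.203 / 0.717 ≈ 0.2831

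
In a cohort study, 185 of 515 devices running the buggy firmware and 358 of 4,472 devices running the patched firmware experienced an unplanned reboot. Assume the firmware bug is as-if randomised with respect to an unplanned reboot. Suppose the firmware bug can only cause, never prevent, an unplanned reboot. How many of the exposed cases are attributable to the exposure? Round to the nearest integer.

about 144 cases

p₁ = P(outcome | exposed) = 185/515 = 0.35922
p₀ = P(outcome | unexposed) = 358/4472 = 0.080054
PN = (p₁ − p₀)/p₁ = (0.35922 − 0.080054) / 0.35922 ≈ 0.77715.
Attributable cases ≈ PN × (exposed cases) = 0.77715 × 185 ≈ 143.77.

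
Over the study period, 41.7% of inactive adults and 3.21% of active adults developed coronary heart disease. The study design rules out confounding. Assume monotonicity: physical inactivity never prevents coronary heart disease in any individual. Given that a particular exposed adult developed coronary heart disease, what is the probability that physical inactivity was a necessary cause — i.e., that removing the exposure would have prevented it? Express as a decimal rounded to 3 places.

p₁ = 0.417, p₀ = 0.0321.
Under exogeneity and monotonicity, PN = (p₁ − p₀) / p₁.
PN = (0.417 − 0.0321) / 0.417 = 0.3849 / 0.417 ≈ 0.9230

PN ≈ 0.923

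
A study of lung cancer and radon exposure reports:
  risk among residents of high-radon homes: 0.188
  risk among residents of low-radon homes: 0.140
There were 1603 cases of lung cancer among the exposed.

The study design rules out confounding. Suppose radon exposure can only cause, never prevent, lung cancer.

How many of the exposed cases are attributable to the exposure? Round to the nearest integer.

Let p₁ = 0.188, p₀ = 0.14.
PN = (p₁ − p₀)/p₁ = (0.188 − 0.14) / 0.188 ≈ 0.25532.
Attributable cases ≈ PN × (exposed cases) = 0.25532 × 1603 ≈ 409.28.

about 409 cases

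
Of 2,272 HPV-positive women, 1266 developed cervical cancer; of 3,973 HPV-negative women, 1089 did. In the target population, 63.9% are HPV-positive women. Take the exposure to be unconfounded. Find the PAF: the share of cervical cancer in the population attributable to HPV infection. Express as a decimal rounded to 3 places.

p₁ = P(outcome | exposed) = 1266/2272 = 0.55722
p₀ = P(outcome | unexposed) = 1089/3973 = 0.2741
Overall risk P(Y=1) = π·p₁ + (1−π)·p₀ = 0.639×0.55722 + 0.361×0.2741 = 0.45501.
Under exogeneity, PAF = [P(Y=1) − p₀] / P(Y=1).
PAF = (0.45501 − 0.2741) / 0.45501 ≈ 0.3976

PAF ≈ 0.398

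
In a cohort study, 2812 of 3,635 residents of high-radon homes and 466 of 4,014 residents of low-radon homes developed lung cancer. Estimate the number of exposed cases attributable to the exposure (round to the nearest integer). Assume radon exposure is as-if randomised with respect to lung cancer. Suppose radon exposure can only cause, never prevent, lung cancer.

p₁ = P(outcome | exposed) = 2812/3635 = 0.77359
p₀ = P(outcome | unexposed) = 466/4014 = 0.11609
PN = (p₁ − p₀)/p₁ = (0.77359 − 0.11609) / 0.77359 ≈ 0.84993.
Attributable cases ≈ PN × (exposed cases) = 0.84993 × 2812 ≈ 2390.00.

about 2390 cases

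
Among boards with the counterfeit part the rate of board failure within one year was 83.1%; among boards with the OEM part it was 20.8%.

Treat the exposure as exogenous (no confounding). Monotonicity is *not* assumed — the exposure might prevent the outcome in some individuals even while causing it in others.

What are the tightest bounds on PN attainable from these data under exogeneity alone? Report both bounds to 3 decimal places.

0.750 ≤ PN ≤ 0.953

p₁ = 0.831, p₀ = 0.208.
Under exogeneity alone the bounds on PN are max{0,(p₁−p₀)/p₁} ≤ PN ≤ min{1,(1−p₀)/p₁}.
  lower = (p₁ − p₀)/p₁ = 0.623 / 0.831 ≈ 0.7497
  upper = min{1, (1 − p₀)/p₁} = 0.792 / 0.831 ≈ 0.9531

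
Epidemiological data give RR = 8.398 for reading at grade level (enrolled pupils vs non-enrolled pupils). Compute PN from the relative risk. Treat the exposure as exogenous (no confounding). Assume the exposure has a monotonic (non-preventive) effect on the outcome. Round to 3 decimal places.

Under exogeneity and monotonicity, PN = (RR − 1) / RR = 1 − 1/RR.
PN = (8.398 − 1) / 8.398 = 7.398 / 8.398 ≈ 0.8809

PN ≈ 0.881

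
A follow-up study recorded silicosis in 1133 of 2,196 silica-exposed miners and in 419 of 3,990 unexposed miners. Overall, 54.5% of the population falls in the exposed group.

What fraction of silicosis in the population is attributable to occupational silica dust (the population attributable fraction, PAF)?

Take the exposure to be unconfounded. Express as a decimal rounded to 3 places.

p₁ = P(outcome | exposed) = 1133/2196 = 0.51594
p₀ = P(outcome | unexposed) = 419/3990 = 0.10501
Overall risk P(Y=1) = π·p₁ + (1−π)·p₀ = 0.545×0.51594 + 0.455×0.10501 = 0.32897.
Under exogeneity, PAF = [P(Y=1) − p₀] / P(Y=1).
PAF = (0.32897 − 0.10501) / 0.32897 ≈ 0.6808

PAF ≈ 0.681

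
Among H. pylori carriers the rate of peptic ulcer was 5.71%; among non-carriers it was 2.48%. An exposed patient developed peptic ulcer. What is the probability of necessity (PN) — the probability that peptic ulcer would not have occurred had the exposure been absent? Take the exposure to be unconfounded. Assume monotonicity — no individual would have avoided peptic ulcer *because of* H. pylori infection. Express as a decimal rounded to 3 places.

p₁ = 0.0571, p₀ = 0.0248.
Under exogeneity and monotonicity, PN = (p₁ − p₀) / p₁.
PN = (0.0571 − 0.0248) / 0.0571 = 0.0323 / 0.0571 ≈ 0.5657

PN ≈ 0.566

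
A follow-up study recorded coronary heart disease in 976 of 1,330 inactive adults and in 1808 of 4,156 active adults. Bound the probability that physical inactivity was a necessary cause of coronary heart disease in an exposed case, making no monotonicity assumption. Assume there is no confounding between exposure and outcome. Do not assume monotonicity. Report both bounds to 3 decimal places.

p₁ = P(outcome | exposed) = 976/1330 = 0.73383
p₀ = P(outcome | unexposed) = 1808/4156 = 0.43503
Under exogeneity alone the bounds on PN are max{0,(p₁−p₀)/p₁} ≤ PN ≤ min{1,(1−p₀)/p₁}.
  lower = (p₁ − p₀)/p₁ = 0.2988 / 0.73383 ≈ 0.4072
  upper = min{1, (1 − p₀)/p₁} = 0.56497 / 0.73383 ≈ 0.7699

0.407 ≤ PN ≤ 0.770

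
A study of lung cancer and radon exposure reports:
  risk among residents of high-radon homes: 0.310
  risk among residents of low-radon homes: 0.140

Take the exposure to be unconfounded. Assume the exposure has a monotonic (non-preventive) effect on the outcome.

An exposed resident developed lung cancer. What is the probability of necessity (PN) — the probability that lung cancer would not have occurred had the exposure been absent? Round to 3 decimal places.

Let p₁ = 0.31, p₀ = 0.14.
Under exogeneity and monotonicity, PN = (p₁ − p₀) / p₁.
PN = (0.31 − 0.14) / 0.31 = 0.17 / 0.31 ≈ 0.5484

PN ≈ 0.548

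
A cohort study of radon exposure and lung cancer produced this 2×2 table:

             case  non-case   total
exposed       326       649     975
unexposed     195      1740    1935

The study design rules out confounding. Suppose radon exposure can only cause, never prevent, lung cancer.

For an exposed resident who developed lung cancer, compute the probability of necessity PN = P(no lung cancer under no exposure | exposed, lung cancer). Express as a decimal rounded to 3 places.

p₁ = P(outcome | exposed) = 326/975 = 0.33436
p₀ = P(outcome | unexposed) = 195/1935 = 0.10078
Under exogeneity and monotonicity, PN = (p₁ − p₀)/p₁.
PN = (0.33436 − 0.10078) / 0.33436 ≈ 0.6986

PN ≈ 0.699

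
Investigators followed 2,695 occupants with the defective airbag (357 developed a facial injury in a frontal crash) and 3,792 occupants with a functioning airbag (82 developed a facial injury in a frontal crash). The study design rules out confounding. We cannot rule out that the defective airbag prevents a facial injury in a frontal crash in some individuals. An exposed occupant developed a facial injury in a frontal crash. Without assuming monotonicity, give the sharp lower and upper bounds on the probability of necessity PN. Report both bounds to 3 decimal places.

0.837 ≤ PN ≤ 1.000

p₁ = P(outcome | exposed) = 357/2695 = 0.13247
p₀ = P(outcome | unexposed) = 82/3792 = 0.021624
Under exogeneity alone the bounds on PN are max{0,(p₁−p₀)/p₁} ≤ PN ≤ min{1,(1−p₀)/p₁}.
  lower = (p₁ − p₀)/p₁ = 0.11084 / 0.13247 ≈ 0.8368
  upper = min{1, (1 − p₀)/p₁} = 0.97838 / 0.13247 ≈ 7.3858 → capped at 1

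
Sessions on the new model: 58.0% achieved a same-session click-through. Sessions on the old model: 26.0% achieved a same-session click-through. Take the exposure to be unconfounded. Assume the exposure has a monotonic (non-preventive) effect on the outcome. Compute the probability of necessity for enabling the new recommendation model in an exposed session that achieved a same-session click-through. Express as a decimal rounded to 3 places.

p₁ = 0.58, p₀ = 0.26.
Under exogeneity and monotonicity, PN = (p₁ − p₀) / p₁.
PN = (0.58 − 0.26) / 0.58 = 0.32 / 0.58 ≈ 0.5517

PN ≈ 0.552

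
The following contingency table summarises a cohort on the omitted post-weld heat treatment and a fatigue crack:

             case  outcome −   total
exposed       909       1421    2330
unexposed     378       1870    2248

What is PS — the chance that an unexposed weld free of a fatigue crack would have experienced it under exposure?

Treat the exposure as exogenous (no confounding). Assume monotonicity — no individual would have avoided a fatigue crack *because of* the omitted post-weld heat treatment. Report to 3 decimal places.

PS ≈ 0.267

p₁ = P(outcome | exposed) = 909/2330 = 0.39013
p₀ = P(outcome | unexposed) = 378/2248 = 0.16815
Under exogeneity and monotonicity, PS = (p₁ − p₀) / (1 − p₀).
PS = (0.39013 − 0.16815) / (1 − 0.16815) = 0.22198 / 0.83185 ≈ 0.2668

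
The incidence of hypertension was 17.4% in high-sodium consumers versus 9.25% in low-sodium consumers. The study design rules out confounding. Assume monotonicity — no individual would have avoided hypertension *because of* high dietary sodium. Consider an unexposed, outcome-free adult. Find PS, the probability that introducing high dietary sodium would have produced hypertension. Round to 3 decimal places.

PS ≈ 0.090

p₁ = 0.174, p₀ = 0.0925.
Under exogeneity and monotonicity, PS = (p₁ − p₀) / (1 − p₀).
PS = (0.174 − 0.0925) / (1 − 0.0925) = 0.0815 / 0.9075 ≈ 0.0898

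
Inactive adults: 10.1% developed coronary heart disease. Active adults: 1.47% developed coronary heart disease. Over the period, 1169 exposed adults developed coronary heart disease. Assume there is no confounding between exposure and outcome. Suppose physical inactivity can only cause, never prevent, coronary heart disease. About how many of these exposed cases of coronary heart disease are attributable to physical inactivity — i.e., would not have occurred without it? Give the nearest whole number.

p₁ = 0.101, p₀ = 0.0147.
PN = (p₁ − p₀)/p₁ = (0.101 − 0.0147) / 0.101 ≈ 0.85446.
Attributable cases ≈ PN × (exposed cases) = 0.85446 × 1169 ≈ 998.86.

about 999 cases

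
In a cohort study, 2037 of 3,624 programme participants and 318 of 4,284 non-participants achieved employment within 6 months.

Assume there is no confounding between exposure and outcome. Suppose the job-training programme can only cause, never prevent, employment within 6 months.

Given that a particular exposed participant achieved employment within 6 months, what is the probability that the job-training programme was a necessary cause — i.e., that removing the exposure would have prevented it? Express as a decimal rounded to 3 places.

PN ≈ 0.868

p₁ = P(outcome | exposed) = 2037/3624 = 0.56209
p₀ = P(outcome | unexposed) = 318/4284 = 0.07423
Under exogeneity and monotonicity, PN = (p₁ − p₀) / p₁.
PN = (0.56209 − 0.07423) / 0.56209 = 0.48786 / 0.56209 ≈ 0.8679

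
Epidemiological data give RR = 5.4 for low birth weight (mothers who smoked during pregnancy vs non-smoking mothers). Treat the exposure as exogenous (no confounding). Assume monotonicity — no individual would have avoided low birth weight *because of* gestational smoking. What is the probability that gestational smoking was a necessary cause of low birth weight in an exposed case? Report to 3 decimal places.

Under exogeneity and monotonicity, PN = (RR − 1) / RR = 1 − 1/RR.
PN = (5.4 − 1) / 5.4 = 4.4 / 5.4 ≈ 0.8148

PN ≈ 0.815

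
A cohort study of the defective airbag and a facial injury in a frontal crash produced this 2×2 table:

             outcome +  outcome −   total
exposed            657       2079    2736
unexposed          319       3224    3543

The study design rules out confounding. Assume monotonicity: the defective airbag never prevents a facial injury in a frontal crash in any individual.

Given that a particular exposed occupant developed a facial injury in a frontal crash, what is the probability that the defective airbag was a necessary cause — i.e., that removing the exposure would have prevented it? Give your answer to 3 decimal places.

p₁ = P(outcome | exposed) = 657/2736 = 0.24013
p₀ = P(outcome | unexposed) = 319/3543 = 0.090037
Under exogeneity and monotonicity, PN = (p₁ − p₀)/p₁.
PN = (0.24013 − 0.090037) / 0.24013 ≈ 0.6251

PN ≈ 0.625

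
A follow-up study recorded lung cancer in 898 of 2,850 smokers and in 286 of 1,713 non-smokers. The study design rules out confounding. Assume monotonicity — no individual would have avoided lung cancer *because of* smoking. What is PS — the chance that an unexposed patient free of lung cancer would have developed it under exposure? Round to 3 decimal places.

PS ≈ 0.178

p₁ = P(outcome | exposed) = 898/2850 = 0.31509
p₀ = P(outcome | unexposed) = 286/1713 = 0.16696
Under exogeneity and monotonicity, PS = (p₁ − p₀) / (1 − p₀).
PS = (0.31509 − 0.16696) / (1 − 0.16696) = 0.14813 / 0.83304 ≈ 0.1778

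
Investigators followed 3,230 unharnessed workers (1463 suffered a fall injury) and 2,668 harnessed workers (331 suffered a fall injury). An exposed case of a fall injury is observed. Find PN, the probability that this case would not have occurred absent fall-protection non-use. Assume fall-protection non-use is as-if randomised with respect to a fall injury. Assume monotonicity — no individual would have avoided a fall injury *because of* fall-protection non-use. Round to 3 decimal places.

p₁ = P(outcome | exposed) = 1463/3230 = 0.45294
p₀ = P(outcome | unexposed) = 331/2668 = 0.12406
Under exogeneity and monotonicity, PN = (p₁ − p₀) / p₁.
PN = (0.45294 − 0.12406) / 0.45294 = 0.32888 / 0.45294 ≈ 0.7261

PN ≈ 0.726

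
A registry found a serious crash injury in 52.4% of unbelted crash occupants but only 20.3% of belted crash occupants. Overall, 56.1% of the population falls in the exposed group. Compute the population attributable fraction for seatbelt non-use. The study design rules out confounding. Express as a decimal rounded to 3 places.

PAF ≈ 0.470

p₁ = 0.524, p₀ = 0.203.
Overall risk P(Y=1) = π·p₁ + (1−π)·p₀ = 0.561×0.524 + 0.439×0.203 = 0.38308.
Under exogeneity, PAF = [P(Y=1) − p₀] / P(Y=1).
PAF = (0.38308 − 0.203) / 0.38308 ≈ 0.4701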